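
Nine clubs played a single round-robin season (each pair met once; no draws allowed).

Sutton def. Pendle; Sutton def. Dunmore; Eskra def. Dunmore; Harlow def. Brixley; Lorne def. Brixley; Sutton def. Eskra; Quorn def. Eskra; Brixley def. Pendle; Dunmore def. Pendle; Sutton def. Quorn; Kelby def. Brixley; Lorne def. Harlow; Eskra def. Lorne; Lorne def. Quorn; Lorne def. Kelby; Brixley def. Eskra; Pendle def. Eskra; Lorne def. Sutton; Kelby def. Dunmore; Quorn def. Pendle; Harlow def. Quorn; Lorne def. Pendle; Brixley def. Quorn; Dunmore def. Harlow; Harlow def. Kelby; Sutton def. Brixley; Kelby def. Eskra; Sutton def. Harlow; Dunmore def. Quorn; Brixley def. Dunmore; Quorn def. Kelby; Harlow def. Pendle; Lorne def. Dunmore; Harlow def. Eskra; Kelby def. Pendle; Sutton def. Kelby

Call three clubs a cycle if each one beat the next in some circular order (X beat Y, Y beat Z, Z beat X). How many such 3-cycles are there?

Win totals: Dunmore 3, Eskra 2, Brixley 4, Harlow 5, Pendle 1, Kelby 4, Quorn 3, Lorne 7, Sutton 7.
A club with w wins dominates both others in C(w,2) triples; summing gives 3 + 1 + 6 + 10 + 0 + 6 + 3 + 21 + 21 = 71 transitive triples.
Total triples C(9,3) = 84, so cyclic triples = 84 − 71 = 13.

13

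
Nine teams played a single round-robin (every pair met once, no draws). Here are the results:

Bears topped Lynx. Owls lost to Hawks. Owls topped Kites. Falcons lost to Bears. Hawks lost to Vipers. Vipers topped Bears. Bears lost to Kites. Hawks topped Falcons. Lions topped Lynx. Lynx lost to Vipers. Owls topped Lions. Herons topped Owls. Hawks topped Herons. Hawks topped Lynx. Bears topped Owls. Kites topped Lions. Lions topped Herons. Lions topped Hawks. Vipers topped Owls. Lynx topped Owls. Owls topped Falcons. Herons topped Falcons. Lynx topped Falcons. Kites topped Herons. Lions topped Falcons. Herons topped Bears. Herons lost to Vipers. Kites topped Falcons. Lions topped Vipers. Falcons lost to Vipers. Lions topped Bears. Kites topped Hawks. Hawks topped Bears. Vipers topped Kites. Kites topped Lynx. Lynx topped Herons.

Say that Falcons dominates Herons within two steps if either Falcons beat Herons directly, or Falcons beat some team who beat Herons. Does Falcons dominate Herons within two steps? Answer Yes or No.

Falcons did not beat Herons directly.
Falcons beat no one, so there is no intermediate team.

No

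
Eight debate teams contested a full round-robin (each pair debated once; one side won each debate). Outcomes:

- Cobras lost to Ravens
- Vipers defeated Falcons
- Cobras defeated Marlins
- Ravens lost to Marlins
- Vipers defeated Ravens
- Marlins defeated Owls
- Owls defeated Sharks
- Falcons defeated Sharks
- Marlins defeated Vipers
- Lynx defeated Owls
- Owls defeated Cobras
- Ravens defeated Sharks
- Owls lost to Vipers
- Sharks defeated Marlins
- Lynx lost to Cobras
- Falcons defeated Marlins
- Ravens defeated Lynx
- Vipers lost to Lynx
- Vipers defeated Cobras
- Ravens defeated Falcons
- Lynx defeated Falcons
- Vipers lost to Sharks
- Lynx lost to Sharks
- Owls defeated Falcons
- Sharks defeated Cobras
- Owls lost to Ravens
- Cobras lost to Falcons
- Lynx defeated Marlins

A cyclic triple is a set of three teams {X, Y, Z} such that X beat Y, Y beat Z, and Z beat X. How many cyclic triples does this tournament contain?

18

Win totals: Falcons 3, Owls 3, Vipers 4, Sharks 4, Lynx 4, Ravens 5, Marlins 3, Cobras 2.
A team with w wins dominates both others in C(w,2) triples; summing gives 3 + 3 + 6 + 6 + 6 + 10 + 3 + 1 = 38 transitive triples.
Total triples C(8,3) = 56, so cyclic triples = 56 − 38 = 18.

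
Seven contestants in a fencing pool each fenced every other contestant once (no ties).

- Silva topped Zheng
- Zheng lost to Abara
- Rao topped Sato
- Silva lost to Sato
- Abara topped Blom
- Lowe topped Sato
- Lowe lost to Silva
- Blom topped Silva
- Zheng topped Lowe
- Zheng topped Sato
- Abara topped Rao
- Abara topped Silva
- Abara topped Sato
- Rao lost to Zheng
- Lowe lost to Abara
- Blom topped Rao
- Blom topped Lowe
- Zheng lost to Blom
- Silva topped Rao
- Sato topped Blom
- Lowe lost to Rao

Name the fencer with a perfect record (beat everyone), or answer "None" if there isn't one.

Abara has 6 wins out of 6 opponents — a perfect record.

Abara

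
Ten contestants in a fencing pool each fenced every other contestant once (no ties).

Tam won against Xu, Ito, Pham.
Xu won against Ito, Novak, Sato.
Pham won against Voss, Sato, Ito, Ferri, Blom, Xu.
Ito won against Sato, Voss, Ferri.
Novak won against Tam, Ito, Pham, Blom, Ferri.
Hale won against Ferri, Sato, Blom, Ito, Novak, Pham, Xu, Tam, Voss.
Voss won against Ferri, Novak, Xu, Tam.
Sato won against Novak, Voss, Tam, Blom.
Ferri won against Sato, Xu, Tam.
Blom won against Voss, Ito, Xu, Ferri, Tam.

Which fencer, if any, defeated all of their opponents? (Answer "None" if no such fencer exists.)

Hale has 9 wins out of 9 opponents — a perfect record.

Hale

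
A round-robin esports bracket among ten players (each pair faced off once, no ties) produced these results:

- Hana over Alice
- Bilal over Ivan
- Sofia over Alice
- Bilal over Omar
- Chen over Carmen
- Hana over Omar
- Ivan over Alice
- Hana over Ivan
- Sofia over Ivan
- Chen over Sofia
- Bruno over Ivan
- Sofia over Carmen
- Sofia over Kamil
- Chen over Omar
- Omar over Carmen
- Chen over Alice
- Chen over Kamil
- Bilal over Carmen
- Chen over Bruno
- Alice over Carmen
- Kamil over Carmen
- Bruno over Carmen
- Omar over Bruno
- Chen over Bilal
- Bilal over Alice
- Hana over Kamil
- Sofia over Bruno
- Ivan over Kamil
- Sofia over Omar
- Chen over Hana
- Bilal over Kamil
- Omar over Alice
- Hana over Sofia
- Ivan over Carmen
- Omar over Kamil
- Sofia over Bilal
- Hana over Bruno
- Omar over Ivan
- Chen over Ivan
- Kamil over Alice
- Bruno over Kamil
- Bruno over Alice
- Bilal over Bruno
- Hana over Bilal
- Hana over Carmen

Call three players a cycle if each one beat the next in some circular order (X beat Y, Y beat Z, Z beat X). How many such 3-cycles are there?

0

Win totals: Sofia 7, Bilal 6, Carmen 0, Chen 9, Ivan 3, Hana 8, Bruno 4, Omar 5, Kamil 2, Alice 1.
A player with w wins dominates both others in C(w,2) triples; summing gives 21 + 15 + 0 + 36 + 3 + 28 + 6 + 10 + 1 + 0 = 120 transitive triples.
Total triples C(10,3) = 120, so cyclic triples = 120 − 120 = 0.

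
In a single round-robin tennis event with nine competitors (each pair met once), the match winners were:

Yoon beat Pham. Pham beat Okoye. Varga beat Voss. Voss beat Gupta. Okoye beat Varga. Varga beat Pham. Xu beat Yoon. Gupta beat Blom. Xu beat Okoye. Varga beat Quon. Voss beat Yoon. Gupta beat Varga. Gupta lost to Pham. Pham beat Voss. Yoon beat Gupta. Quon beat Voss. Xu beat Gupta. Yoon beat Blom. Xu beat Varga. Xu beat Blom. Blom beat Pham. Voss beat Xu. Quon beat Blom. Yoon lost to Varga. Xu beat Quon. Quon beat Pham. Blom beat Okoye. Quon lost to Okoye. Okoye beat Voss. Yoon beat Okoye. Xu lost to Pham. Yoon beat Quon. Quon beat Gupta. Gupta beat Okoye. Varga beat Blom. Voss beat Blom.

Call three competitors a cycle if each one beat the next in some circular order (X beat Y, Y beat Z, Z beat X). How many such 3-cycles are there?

24

Win totals: Blom 2, Xu 6, Gupta 3, Pham 4, Quon 4, Okoye 3, Voss 4, Yoon 5, Varga 5.
A competitor with w wins dominates both others in C(w,2) triples; summing gives 1 + 15 + 3 + 6 + 6 + 3 + 6 + 10 + 10 = 60 transitive triples.
Total triples C(9,3) = 84, so cyclic triples = 84 − 60 = 24.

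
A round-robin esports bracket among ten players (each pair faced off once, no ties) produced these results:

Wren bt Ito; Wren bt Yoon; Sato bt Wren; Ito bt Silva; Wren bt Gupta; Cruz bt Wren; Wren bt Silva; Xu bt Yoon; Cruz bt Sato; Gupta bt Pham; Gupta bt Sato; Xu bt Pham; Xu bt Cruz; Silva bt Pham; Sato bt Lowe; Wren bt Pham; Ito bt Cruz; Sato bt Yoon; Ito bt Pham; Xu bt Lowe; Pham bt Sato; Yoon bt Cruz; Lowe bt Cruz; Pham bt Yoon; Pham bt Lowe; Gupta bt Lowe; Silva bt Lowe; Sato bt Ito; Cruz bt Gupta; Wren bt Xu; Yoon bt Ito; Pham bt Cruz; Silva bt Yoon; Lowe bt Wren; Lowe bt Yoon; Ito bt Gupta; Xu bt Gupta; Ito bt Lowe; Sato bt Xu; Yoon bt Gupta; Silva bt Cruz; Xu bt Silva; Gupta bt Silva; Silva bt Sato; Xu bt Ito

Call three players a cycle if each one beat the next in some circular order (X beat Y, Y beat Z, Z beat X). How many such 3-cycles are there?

Win totals: Sato 5, Gupta 4, Silva 5, Yoon 3, Lowe 3, Ito 5, Xu 7, Pham 4, Cruz 3, Wren 6.
A player with w wins dominates both others in C(w,2) triples; summing gives 10 + 6 + 10 + 3 + 3 + 10 + 21 + 6 + 3 + 15 = 87 transitive triples.
Total triples C(10,3) = 120, so cyclic triples = 120 − 87 = 33.

33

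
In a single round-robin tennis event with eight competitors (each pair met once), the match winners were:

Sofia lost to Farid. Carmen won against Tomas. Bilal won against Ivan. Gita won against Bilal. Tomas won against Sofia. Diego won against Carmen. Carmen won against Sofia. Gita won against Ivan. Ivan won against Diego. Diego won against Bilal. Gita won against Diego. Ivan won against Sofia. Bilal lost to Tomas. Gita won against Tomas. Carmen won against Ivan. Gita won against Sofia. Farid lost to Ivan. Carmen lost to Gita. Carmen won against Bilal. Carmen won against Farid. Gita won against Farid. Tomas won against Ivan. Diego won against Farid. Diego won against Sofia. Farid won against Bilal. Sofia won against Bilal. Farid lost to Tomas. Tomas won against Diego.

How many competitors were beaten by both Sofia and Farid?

Sofia beat: Bilal.
Farid beat: Bilal, Sofia.
Both beat: Bilal — 1.

1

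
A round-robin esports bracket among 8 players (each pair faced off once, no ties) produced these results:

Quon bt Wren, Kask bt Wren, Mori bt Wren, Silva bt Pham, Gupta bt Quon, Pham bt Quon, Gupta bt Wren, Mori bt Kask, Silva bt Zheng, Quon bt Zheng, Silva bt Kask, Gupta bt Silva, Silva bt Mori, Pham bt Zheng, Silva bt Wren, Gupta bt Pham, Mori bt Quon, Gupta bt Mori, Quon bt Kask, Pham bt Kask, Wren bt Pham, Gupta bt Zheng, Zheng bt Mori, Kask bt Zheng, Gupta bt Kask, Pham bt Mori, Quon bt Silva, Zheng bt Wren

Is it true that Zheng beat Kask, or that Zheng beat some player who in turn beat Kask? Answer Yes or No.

Yes

Zheng did not beat Kask directly.
Zheng beat Mori, Wren. Of those, Mori beat Kask.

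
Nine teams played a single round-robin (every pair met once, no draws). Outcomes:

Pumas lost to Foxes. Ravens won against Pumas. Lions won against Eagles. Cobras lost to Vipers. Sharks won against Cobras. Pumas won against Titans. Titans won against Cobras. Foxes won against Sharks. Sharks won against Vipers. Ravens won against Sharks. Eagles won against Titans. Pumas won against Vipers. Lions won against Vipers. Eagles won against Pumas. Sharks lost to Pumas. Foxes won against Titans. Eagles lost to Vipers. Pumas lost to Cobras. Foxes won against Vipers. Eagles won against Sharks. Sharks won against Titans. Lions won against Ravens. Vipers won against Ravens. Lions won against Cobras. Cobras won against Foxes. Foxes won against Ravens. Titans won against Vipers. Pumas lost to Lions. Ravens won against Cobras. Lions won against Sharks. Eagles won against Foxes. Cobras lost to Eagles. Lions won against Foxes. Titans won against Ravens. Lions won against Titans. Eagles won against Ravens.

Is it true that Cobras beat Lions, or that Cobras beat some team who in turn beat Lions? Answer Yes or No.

Cobras did not beat Lions directly.
Cobras beat Pumas, Foxes, but each of them lost to Lions. No two-step path.

No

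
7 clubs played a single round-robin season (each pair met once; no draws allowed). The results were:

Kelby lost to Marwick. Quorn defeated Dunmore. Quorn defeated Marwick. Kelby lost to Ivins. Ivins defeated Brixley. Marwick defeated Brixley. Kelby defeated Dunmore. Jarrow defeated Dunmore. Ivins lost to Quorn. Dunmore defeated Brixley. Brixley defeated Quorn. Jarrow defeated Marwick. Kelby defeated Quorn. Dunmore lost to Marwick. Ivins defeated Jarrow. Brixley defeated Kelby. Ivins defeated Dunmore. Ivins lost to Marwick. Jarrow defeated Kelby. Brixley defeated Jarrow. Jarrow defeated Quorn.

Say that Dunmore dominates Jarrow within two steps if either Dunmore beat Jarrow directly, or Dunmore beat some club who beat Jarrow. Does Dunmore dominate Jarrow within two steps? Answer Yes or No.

Dunmore did not beat Jarrow directly.
Dunmore beat Brixley. Of those, Brixley beat Jarrow.

Yes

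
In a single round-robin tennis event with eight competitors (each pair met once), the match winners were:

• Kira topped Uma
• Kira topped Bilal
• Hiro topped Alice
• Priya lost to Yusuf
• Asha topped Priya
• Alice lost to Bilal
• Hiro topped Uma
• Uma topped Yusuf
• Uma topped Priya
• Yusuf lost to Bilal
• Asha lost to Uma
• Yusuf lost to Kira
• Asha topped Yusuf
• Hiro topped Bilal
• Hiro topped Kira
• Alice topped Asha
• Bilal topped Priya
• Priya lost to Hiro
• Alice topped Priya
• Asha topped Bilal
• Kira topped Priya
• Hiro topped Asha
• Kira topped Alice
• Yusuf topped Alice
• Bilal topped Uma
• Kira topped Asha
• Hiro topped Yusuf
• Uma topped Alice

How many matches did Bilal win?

4

Bilal's results: beat Uma, Yusuf, Priya, Alice; lost to Asha, Kira, Hiro.
That is 4 wins.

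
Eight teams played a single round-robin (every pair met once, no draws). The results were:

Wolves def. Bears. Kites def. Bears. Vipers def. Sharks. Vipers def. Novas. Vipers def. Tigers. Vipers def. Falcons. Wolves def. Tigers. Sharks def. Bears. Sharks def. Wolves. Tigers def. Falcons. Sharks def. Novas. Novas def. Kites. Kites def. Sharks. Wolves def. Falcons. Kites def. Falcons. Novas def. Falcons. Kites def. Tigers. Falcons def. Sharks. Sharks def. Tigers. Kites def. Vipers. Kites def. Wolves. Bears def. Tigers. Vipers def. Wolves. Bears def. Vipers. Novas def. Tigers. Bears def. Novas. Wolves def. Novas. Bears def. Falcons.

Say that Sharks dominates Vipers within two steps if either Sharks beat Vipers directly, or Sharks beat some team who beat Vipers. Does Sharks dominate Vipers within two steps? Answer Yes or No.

Yes

Sharks did not beat Vipers directly.
Sharks beat Wolves, Novas, Tigers, Bears. Of those, Bears beat Vipers.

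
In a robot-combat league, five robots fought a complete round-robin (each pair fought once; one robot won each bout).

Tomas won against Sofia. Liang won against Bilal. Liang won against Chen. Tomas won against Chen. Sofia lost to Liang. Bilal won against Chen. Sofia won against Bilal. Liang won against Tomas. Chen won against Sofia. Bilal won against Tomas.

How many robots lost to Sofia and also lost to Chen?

0

Sofia beat: Bilal.
Chen beat: Sofia.
No one was beaten by both.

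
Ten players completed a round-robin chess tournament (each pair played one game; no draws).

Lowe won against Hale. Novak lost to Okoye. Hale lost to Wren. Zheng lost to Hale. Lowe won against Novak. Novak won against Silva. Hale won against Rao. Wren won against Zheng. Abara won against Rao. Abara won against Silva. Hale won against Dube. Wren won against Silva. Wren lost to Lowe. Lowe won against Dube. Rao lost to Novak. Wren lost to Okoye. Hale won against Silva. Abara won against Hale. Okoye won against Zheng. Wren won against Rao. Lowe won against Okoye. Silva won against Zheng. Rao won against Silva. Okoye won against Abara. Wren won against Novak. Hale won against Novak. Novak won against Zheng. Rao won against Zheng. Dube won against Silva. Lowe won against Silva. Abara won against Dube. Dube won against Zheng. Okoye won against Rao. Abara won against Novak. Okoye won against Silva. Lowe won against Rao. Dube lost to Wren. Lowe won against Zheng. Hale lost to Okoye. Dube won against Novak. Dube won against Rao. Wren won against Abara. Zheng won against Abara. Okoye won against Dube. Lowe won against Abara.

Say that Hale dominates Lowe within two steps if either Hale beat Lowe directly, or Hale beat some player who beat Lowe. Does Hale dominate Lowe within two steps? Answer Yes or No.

No

Hale did not beat Lowe directly.
Hale beat Dube, Silva, Zheng, Novak, Rao, but each of them lost to Lowe. No two-step path.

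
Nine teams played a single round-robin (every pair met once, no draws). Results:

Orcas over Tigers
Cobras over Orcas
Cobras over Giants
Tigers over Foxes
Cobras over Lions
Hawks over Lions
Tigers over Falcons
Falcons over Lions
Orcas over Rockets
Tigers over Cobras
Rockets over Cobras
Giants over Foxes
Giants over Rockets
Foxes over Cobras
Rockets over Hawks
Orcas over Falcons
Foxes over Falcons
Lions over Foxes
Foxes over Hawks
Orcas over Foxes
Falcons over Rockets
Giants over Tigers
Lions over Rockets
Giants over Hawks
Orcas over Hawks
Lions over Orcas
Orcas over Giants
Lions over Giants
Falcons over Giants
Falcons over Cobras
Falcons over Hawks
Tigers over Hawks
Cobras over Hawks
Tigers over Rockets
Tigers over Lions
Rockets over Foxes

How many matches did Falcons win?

5

Falcons' results: beat Lions, Cobras, Rockets, Hawks, Giants; lost to Orcas, Foxes, Tigers.
That is 5 wins.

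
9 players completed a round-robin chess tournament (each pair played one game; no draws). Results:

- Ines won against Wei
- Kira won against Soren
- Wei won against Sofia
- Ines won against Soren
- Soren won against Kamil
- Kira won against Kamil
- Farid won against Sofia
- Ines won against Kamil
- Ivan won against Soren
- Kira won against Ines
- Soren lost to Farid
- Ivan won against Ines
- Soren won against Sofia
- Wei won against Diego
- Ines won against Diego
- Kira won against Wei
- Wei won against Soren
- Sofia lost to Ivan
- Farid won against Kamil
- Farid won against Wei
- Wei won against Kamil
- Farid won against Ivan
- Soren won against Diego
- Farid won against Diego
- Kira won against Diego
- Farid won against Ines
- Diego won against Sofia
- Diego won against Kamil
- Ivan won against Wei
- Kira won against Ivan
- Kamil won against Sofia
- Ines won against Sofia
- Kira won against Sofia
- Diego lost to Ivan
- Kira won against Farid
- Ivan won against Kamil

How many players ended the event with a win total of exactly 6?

Win totals: Soren 3, Ivan 6, Kira 8, Diego 2, Farid 7, Kamil 1, Wei 4, Sofia 0, Ines 5.
Exactly 6: Ivan — 1 player.

1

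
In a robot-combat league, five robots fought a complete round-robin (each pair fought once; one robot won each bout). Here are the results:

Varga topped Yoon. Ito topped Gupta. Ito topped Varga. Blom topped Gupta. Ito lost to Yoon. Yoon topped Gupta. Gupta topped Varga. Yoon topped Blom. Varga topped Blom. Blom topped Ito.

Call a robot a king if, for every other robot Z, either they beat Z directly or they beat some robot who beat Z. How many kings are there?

3

Ito reaches everyone (king).
Yoon reaches everyone (king).
Varga reaches everyone (king).
Blom cannot reach Yoon in two steps.
Gupta cannot reach Ito in two steps.
Kings: Ito, Yoon, Varga — 3.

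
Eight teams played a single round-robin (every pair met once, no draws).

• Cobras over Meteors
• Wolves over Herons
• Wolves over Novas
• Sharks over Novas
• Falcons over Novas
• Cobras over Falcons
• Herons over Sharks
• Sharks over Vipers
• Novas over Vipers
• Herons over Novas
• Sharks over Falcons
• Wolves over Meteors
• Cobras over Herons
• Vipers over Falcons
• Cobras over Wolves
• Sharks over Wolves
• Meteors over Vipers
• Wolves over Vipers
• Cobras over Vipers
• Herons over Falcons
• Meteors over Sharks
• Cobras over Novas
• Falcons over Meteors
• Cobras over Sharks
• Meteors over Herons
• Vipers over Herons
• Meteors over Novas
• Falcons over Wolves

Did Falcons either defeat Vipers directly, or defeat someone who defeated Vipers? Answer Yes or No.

Yes

Falcons did not beat Vipers directly.
Falcons beat Novas, Wolves, Meteors. Of those, Novas beat Vipers.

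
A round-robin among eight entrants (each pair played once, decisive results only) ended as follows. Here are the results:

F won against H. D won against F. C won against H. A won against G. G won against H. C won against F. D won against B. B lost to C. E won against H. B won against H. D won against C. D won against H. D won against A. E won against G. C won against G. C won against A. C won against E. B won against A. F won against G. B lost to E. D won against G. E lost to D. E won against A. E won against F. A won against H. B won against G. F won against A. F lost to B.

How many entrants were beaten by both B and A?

B beat: A, F, G, H.
A beat: G, H.
Both beat: G, H — 2.

2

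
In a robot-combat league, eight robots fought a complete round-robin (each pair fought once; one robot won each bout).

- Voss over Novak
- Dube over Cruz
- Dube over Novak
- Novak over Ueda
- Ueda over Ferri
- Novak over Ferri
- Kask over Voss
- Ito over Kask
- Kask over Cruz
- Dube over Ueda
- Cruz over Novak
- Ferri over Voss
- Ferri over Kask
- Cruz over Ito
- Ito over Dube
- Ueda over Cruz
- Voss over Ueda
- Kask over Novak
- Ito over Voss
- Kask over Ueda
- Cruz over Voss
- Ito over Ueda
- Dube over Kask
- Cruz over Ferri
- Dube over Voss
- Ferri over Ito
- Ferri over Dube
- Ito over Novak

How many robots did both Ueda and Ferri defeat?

Ueda beat: Ferri, Cruz.
Ferri beat: Dube, Ito, Kask, Voss.
No one was beaten by both.

0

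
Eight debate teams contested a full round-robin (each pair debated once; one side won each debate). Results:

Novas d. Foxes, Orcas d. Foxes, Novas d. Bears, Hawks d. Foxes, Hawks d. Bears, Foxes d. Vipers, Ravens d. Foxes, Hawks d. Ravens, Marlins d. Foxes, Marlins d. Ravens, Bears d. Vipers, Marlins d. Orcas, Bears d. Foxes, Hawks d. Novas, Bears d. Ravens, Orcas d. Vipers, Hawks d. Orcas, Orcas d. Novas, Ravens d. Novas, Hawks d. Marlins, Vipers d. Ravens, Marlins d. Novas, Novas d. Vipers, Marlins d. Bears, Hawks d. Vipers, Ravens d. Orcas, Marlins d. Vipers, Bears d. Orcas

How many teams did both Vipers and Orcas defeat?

Vipers beat: Ravens.
Orcas beat: Novas, Foxes, Vipers.
No one was beaten by both.

0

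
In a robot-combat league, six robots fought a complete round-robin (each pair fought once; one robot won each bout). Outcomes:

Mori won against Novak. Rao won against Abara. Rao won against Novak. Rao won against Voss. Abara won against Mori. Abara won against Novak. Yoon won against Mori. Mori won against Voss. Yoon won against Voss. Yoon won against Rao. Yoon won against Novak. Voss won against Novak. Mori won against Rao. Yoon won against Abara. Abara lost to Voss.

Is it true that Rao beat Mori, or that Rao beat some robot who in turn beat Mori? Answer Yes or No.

Yes

Rao did not beat Mori directly.
Rao beat Abara, Novak, Voss. Of those, Abara beat Mori.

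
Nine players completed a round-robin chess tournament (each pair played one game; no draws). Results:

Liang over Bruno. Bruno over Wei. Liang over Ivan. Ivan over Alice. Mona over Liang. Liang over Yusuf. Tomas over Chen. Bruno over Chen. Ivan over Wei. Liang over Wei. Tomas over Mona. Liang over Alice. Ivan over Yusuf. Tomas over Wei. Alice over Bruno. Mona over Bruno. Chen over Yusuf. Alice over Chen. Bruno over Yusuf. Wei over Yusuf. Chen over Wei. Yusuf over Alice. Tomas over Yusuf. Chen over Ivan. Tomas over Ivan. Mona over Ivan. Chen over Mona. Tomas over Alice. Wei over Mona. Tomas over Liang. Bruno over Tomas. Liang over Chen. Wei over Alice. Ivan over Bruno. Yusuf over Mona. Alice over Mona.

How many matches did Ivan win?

4

Ivan's results: beat Yusuf, Bruno, Alice, Wei; lost to Tomas, Liang, Chen, Mona.
That is 4 wins.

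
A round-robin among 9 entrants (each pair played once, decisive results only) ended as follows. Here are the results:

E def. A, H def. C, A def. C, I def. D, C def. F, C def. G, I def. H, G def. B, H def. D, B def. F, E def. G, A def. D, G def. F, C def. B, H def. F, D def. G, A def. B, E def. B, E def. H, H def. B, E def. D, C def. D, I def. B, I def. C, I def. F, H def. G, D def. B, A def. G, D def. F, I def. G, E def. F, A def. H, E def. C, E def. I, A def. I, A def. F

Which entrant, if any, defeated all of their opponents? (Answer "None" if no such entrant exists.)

E has 8 wins out of 8 opponents — a perfect record.

E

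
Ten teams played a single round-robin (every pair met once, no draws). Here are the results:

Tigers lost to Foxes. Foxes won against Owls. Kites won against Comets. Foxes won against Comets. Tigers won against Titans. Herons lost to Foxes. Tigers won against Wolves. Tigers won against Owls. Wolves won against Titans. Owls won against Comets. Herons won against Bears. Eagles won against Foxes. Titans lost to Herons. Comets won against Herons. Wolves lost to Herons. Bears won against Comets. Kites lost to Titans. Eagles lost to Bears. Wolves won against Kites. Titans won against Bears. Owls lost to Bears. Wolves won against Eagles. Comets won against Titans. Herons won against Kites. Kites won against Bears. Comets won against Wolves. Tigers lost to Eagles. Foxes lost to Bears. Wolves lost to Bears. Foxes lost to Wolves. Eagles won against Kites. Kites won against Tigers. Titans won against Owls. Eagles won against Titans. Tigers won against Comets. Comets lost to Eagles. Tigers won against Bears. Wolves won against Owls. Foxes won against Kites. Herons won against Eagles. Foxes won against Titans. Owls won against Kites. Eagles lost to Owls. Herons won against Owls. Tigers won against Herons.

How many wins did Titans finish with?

Titans' results: beat Bears, Kites, Owls; lost to Herons, Tigers, Eagles, Wolves, Comets, Foxes.
That is 3 wins.

3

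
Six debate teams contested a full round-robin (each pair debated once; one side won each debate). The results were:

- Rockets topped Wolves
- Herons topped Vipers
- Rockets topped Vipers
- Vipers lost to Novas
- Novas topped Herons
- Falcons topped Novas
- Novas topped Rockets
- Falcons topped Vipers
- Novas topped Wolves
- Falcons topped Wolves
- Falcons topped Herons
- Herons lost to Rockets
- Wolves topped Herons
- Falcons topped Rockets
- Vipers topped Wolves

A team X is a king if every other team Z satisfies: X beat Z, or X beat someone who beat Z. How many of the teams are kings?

Falcons reaches everyone (king).
Wolves cannot reach Falcons, Rockets, Novas in two steps.
Herons cannot reach Falcons, Rockets, Novas in two steps.
Rockets cannot reach Falcons, Novas in two steps.
Novas cannot reach Falcons in two steps.
Vipers cannot reach Falcons, Rockets, Novas in two steps.
Kings: Falcons — 1.

1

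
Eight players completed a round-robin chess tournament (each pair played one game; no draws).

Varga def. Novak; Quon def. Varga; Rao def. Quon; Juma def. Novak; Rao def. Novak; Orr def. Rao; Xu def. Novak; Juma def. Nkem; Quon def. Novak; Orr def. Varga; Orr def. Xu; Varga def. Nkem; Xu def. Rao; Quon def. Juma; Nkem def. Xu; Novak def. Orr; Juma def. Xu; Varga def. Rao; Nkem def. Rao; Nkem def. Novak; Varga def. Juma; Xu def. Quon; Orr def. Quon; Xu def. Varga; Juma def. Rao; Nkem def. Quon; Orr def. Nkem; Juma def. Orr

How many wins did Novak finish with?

Novak's results: beat Orr; lost to Quon, Rao, Nkem, Varga, Juma, Xu.
That is 1 win.

1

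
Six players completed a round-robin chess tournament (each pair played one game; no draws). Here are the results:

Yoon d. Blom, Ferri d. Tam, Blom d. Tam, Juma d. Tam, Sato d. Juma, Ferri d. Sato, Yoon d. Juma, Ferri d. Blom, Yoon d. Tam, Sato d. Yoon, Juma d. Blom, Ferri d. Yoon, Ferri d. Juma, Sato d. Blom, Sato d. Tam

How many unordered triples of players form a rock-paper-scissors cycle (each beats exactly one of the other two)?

0

Of the C(6,3) = 20 triples, the cyclic ones are: none.
That is 0.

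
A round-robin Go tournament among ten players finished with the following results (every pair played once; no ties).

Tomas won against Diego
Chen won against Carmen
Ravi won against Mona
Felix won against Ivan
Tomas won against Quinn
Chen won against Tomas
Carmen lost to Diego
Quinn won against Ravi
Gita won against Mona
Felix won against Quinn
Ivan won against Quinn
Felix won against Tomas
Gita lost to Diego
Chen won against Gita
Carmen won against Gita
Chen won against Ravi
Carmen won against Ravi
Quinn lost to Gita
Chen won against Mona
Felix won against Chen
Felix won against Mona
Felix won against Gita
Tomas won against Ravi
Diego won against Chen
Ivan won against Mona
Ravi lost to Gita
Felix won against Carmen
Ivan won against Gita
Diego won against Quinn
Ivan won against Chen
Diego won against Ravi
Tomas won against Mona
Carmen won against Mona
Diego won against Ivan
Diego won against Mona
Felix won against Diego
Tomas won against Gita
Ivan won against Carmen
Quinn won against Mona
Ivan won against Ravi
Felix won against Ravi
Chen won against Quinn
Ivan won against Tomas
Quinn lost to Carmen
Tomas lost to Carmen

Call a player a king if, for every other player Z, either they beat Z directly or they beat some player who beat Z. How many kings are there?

1

Carmen cannot reach Chen, Ivan, Felix in two steps.
Ravi cannot reach Carmen, Tomas, Chen, Ivan, Gita, Quinn, Felix, Diego in two steps.
Tomas cannot reach Felix in two steps.
Chen cannot reach Ivan, Felix in two steps.
Ivan cannot reach Felix in two steps.
Gita cannot reach Carmen, Tomas, Chen, Ivan, Felix, Diego in two steps.
Mona cannot reach Carmen, Ravi, Tomas, Chen, Ivan, Gita, Quinn, Felix, Diego in two steps.
Quinn cannot reach Carmen, Tomas, Chen, Ivan, Gita, Felix, Diego in two steps.
Felix reaches everyone (king).
Diego cannot reach Felix in two steps.
Kings: Felix — 1.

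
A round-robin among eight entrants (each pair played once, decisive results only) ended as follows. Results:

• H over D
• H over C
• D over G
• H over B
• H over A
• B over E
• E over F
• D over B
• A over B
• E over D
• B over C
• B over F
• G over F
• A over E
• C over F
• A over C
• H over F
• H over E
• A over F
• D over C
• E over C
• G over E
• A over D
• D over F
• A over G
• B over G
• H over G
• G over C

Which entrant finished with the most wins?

H

Win totals: A 6, B 4, C 1, D 4, E 3, F 0, G 3, H 7.
H leads with 7 wins (next highest: 6).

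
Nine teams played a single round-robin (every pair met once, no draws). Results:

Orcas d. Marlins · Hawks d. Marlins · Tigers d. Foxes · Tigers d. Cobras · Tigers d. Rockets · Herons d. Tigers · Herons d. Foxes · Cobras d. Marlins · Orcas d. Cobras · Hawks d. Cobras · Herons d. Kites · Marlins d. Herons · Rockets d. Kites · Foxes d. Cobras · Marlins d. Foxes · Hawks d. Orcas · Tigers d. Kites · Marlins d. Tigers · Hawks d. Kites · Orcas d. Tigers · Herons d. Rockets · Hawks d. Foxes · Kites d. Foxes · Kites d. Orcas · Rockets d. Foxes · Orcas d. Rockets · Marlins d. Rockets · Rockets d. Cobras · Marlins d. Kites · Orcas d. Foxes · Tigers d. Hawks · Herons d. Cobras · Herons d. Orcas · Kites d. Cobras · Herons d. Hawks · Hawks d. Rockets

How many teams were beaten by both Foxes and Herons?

1

Foxes beat: Cobras.
Herons beat: Orcas, Rockets, Tigers, Cobras, Foxes, Kites, Hawks.
Both beat: Cobras — 1.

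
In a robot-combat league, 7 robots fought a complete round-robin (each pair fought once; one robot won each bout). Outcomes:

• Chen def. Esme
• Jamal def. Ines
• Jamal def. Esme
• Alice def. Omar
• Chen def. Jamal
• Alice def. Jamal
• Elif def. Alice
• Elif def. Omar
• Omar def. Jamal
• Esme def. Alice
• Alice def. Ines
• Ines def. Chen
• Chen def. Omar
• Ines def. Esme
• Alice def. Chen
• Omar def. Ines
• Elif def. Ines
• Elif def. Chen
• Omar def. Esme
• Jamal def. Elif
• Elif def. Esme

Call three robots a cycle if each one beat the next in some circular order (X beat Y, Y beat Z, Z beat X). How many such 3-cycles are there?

Win totals: Elif 5, Alice 4, Esme 1, Ines 2, Omar 3, Chen 3, Jamal 3.
A robot with w wins dominates both others in C(w,2) triples; summing gives 10 + 6 + 0 + 1 + 3 + 3 + 3 = 26 transitive triples.
Total triples C(7,3) = 35, so cyclic triples = 35 − 26 = 9.

9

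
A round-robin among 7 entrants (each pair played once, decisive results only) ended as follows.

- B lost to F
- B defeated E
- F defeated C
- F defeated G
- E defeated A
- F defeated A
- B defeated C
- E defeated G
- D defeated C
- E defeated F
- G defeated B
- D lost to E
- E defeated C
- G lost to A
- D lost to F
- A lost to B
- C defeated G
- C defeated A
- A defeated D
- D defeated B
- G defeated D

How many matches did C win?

2

C's results: beat A, G; lost to B, D, E, F.
That is 2 wins.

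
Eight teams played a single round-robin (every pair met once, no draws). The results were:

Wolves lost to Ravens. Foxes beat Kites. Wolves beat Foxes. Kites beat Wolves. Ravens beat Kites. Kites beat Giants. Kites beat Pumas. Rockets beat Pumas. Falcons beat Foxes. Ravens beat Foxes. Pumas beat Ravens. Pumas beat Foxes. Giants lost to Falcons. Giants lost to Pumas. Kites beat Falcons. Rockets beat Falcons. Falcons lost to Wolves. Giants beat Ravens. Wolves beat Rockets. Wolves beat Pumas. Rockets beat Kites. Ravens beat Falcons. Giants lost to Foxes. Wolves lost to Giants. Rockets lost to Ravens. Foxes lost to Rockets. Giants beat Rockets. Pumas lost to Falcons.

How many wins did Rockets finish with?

Rockets' results: beat Pumas, Foxes, Kites, Falcons; lost to Wolves, Ravens, Giants.
That is 4 wins.

4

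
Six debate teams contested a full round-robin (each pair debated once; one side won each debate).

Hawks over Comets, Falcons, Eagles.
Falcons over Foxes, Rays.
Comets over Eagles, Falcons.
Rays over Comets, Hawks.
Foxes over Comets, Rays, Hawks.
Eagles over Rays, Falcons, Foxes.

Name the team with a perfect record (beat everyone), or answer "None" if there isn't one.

None

Highest win total is Hawks with 3 (out of 5 possible).
Hawks lost to Foxes, Rays, so no team went undefeated.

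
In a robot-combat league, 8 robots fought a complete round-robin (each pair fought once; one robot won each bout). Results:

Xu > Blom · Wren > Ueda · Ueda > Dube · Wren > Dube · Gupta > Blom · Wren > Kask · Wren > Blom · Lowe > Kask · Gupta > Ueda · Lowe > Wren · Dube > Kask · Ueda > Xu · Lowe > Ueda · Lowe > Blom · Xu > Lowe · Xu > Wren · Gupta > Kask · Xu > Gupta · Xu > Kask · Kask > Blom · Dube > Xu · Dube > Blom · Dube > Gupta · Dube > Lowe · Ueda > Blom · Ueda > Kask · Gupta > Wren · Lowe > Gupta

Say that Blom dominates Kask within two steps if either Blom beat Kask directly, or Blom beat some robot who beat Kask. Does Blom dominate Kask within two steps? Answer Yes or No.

No

Blom did not beat Kask directly.
Blom beat no one, so there is no intermediate robot.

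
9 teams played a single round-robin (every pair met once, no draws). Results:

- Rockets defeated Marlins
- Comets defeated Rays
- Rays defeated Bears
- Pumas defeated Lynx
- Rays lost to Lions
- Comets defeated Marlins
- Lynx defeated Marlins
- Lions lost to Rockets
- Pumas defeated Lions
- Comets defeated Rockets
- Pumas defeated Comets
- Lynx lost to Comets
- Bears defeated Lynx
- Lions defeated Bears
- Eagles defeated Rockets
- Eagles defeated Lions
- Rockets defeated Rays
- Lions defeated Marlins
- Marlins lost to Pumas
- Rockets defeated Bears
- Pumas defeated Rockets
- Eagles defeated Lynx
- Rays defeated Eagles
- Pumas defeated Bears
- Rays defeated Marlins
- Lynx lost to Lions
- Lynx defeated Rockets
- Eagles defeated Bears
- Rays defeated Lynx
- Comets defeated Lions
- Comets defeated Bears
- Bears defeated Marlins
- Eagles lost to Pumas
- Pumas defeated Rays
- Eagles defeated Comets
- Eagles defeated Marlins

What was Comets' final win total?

6

Comets' results: beat Bears, Lynx, Marlins, Lions, Rays, Rockets; lost to Pumas, Eagles.
That is 6 wins.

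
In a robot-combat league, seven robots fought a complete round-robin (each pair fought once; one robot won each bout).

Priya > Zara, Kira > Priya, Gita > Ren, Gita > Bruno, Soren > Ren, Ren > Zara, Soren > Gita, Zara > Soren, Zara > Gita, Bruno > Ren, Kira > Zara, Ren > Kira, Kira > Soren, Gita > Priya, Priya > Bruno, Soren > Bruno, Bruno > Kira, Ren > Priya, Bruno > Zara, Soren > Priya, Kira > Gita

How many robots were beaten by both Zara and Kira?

2

Zara beat: Gita, Soren.
Kira beat: Gita, Zara, Soren, Priya.
Both beat: Gita, Soren — 2.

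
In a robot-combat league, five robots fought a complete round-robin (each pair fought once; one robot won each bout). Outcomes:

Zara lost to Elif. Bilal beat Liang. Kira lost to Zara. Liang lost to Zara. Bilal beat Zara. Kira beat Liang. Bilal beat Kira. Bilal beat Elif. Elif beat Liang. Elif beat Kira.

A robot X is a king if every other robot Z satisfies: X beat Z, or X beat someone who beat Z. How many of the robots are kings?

Liang cannot reach Elif, Bilal, Zara, Kira in two steps.
Elif cannot reach Bilal in two steps.
Bilal reaches everyone (king).
Zara cannot reach Elif, Bilal in two steps.
Kira cannot reach Elif, Bilal, Zara in two steps.
Kings: Bilal — 1.

1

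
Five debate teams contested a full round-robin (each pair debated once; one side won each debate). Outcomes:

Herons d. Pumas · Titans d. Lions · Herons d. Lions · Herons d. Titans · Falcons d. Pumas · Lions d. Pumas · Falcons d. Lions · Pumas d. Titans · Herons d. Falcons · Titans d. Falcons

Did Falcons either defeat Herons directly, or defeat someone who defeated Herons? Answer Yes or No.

No

Falcons did not beat Herons directly.
Falcons beat Lions, Pumas, but each of them lost to Herons. No two-step path.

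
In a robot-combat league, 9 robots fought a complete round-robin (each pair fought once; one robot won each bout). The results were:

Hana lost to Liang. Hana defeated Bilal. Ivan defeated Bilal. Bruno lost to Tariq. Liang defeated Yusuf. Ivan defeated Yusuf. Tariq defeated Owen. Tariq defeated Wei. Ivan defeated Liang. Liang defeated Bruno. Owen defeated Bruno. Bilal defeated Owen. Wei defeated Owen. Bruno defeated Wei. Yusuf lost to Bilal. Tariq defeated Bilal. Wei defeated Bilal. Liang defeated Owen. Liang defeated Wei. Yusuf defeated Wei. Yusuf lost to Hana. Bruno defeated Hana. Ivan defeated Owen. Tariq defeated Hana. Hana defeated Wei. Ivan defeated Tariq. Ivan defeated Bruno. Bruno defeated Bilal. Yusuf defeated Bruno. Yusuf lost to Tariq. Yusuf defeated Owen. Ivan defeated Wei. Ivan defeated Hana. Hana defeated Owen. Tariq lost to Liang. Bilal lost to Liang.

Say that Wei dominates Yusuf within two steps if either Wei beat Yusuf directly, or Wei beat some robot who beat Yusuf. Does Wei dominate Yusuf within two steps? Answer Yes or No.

Yes

Wei did not beat Yusuf directly.
Wei beat Bilal, Owen. Of those, Bilal beat Yusuf.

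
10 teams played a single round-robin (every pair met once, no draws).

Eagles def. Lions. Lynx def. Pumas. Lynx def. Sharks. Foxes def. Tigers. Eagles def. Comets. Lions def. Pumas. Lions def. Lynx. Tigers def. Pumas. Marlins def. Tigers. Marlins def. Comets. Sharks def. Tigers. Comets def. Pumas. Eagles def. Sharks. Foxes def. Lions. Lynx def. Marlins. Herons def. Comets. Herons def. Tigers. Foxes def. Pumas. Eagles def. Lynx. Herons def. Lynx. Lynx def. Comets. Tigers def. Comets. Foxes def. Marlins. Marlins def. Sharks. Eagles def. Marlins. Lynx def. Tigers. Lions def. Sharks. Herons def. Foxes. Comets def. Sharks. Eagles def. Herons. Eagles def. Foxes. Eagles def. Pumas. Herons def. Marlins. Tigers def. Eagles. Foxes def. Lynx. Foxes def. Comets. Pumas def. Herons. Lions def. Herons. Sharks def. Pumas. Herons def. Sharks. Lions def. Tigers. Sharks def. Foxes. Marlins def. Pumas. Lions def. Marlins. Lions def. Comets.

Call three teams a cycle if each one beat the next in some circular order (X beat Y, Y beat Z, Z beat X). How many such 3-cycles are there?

Win totals: Marlins 4, Tigers 3, Foxes 6, Lions 7, Sharks 3, Lynx 5, Eagles 8, Pumas 1, Herons 6, Comets 2.
A team with w wins dominates both others in C(w,2) triples; summing gives 6 + 3 + 15 + 21 + 3 + 10 + 28 + 0 + 15 + 1 = 102 transitive triples.
Total triples C(10,3) = 120, so cyclic triples = 120 − 102 = 18.

18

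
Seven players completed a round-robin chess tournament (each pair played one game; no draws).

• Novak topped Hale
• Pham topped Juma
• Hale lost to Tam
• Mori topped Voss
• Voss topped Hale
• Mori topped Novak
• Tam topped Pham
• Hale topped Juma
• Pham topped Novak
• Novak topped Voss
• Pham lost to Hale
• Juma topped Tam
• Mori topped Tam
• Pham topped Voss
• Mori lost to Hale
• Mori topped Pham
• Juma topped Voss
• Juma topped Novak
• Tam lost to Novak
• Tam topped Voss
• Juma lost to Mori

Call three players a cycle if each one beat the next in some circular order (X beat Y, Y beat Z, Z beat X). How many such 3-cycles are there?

10

Win totals: Hale 3, Mori 5, Voss 1, Novak 3, Tam 3, Juma 3, Pham 3.
A player with w wins dominates both others in C(w,2) triples; summing gives 3 + 10 + 0 + 3 + 3 + 3 + 3 = 25 transitive triples.
Total triples C(7,3) = 35, so cyclic triples = 35 − 25 = 10.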